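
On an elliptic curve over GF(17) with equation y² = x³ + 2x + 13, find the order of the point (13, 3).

8

2P: tangent at (13, 3): λ = (3·13² + 2)/(2·3) ≡ 16/6. 6⁻¹ ≡ 3 (mod 17), so λ ≡ 16·3 ≡ 14.
  x = λ² - 13 - 13 = 196 - 26 ≡ 0; y = λ·(13 - 0) - 3 ≡ 9. → (0, 9)
3P: (0, 9) + (13, 3). λ = (3 - 9)/(13 - 0) ≡ 11/13 mod 17. 13⁻¹ ≡ 4 (mod 17), so λ ≡ 10.
  x = λ² - 0 - 13 = 100 - 13 ≡ 2; y = λ·(0 - 2) - 9 ≡ 5. → (2, 5)
4P: (2, 5) + (13, 3). λ = (3 - 5)/(13 - 2) ≡ 15/11 mod 17. 11⁻¹ ≡ 14 (mod 17) since 11·14 = 154 ≡ 1, so λ ≡ 6.
  x = λ² - 2 - 13 = 36 - 15 ≡ 4; y = λ·(2 - 4) - 5 ≡ 0. → (4, 0)
5P: (4, 0) + (13, 3). λ = (3 - 0)/(13 - 4) ≡ 3/9 mod 17. 9⁻¹ ≡ 2 (mod 17) since 9·2 = 18 ≡ 1, so λ ≡ 6.
  x = λ² - 4 - 13 = 36 - 17 ≡ 2; y = λ·(4 - 2) - 0 ≡ 12. → (2, 12)
6P: (2, 12) + (13, 3). λ = (3 - 12)/(13 - 2) ≡ 8/11 mod 17. 11⁻¹ ≡ 14 (mod 17), so λ ≡ 10.
  x = λ² - 2 - 13 = 100 - 15 ≡ 0; y = λ·(2 - 0) - 12 ≡ 8. → (0, 8)
7P: (0, 8) + (13, 3). λ = (3 - 8)/(13 - 0) ≡ 12/13 mod 17. 13⁻¹ ≡ 4 (mod 17), so λ ≡ 14.
  x = λ² - 0 - 13 = 196 - 13 ≡ 13; y = λ·(0 - 13) - 8 ≡ 14. → (13, 14)
8P: (13, 14) + (13, 3): same x and y₁ ≡ -y₂, so the sum is O.
8P = O, so the order is 8.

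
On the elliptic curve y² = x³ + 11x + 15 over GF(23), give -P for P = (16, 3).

-(16, 3) = (16, -3 mod 23) = (16, 20).

(16, 20)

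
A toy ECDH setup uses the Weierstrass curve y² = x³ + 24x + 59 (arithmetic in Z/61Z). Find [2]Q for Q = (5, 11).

tangent at (5, 11): λ = (3·5² + 24)/(2·11) ≡ 38/22. 22⁻¹ ≡ 25 (mod 61), so λ ≡ 38·25 ≡ 35.
  x = λ² - 5 - 5 = 1225 - 10 ≡ 56; y = λ·(5 - 56) - 11 ≡ 34. → (56, 34)

(56, 34)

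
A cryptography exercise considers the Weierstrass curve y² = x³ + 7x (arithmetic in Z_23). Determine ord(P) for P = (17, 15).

12

2P: tangent at (17, 15): λ = (3·17² + 7)/(2·15) ≡ 0/7. 7⁻¹ ≡ 10 (mod 23), so λ ≡ 0·10 ≡ 0.
  x = λ² - 17 - 17 = 0 - 34 ≡ 12; y = λ·(17 - 12) - 15 ≡ 8. → (12, 8)
3P: (12, 8) + (17, 15). λ = (15 - 8)/(17 - 12) ≡ 7/5 mod 23. 5⁻¹ ≡ 14 (mod 23), so λ ≡ 6.
  x = λ² - 12 - 17 = 36 - 29 ≡ 7; y = λ·(12 - 7) - 8 ≡ 22. → (7, 22)
4P: (7, 22) + (17, 15). λ = (15 - 22)/(17 - 7) ≡ 16/10 mod 23. 10⁻¹ ≡ 7 (mod 23) since 10·7 = 70 ≡ 1, so λ ≡ 20.
  x = λ² - 7 - 17 = 400 - 24 ≡ 8; y = λ·(7 - 8) - 22 ≡ 4. → (8, 4)
5P: (8, 4) + (17, 15). λ = (15 - 4)/(17 - 8) ≡ 11/9 mod 23. 9⁻¹ ≡ 18 (mod 23) since 9·18 = 162 ≡ 1, so λ ≡ 14.
  x = λ² - 8 - 17 = 196 - 25 ≡ 10; y = λ·(8 - 10) - 4 ≡ 14. → (10, 14)
6P: (10, 14) + (17, 15). λ = (15 - 14)/(17 - 10) ≡ 1/7 mod 23. 7⁻¹ ≡ 10 (mod 23) since 7·10 = 70 ≡ 1, so λ ≡ 10.
  x = λ² - 10 - 17 = 100 - 27 ≡ 4; y = λ·(10 - 4) - 14 ≡ 0. → (4, 0)
7P: (4, 0) + (17, 15). λ = (15 - 0)/(17 - 4) ≡ 15/13 mod 23. 13⁻¹ ≡ 16 (mod 23) since 13·16 = 208 ≡ 1, so λ ≡ 10.
  x = λ² - 4 - 17 = 100 - 21 ≡ 10; y = λ·(4 - 10) - 0 ≡ 9. → (10, 9)
8P: (10, 9) + (17, 15). λ = (15 - 9)/(17 - 10) ≡ 6/7 mod 23. 7⁻¹ ≡ 10 (mod 23), so λ ≡ 14.
  x = λ² - 10 - 17 = 196 - 27 ≡ 8; y = λ·(10 - 8) - 9 ≡ 19. → (8, 19)
9P: (8, 19) + (17, 15). λ = (15 - 19)/(17 - 8) ≡ 19/9 mod 23. 9⁻¹ ≡ 18 (mod 23), so λ ≡ 20.
  x = λ² - 8 - 17 = 400 - 25 ≡ 7; y = λ·(8 - 7) - 19 ≡ 1. → (7, 1)
10P: (7, 1) + (17, 15). λ = (15 - 1)/(17 - 7) ≡ 14/10 mod 23. 10⁻¹ ≡ 7 (mod 23) since 10·7 = 70 ≡ 1, so λ ≡ 6.
  x = λ² - 7 - 17 = 36 - 24 ≡ 12; y = λ·(7 - 12) - 1 ≡ 15. → (12, 15)
11P: (12, 15) + (17, 15). λ = (15 - 15)/(17 - 12) ≡ 0/5 mod 23. 5⁻¹ ≡ 14 (mod 23), so λ ≡ 0.
  x = λ² - 12 - 17 = 0 - 29 ≡ 17; y = λ·(12 - 17) - 15 ≡ 8. → (17, 8)
12P: (17, 8) + (17, 15): same x and y₁ ≡ -y₂, so the sum is the point at infinity.
12P = the point at infinity, so the order is 12.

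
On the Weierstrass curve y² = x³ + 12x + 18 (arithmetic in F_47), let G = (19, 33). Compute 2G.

(21, 15)

tangent at (19, 33): λ = (3·19² + 12)/(2·33) ≡ 14/19. 19⁻¹ ≡ 5 (mod 47), so λ ≡ 14·5 ≡ 23.
  x = λ² - 19 - 19 = 529 - 38 ≡ 21; y = λ·(19 - 21) - 33 ≡ 15. → (21, 15)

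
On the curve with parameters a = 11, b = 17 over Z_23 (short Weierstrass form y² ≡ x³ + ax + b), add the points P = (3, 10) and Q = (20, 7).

(6, 0)

(3, 10) + (20, 7). λ = (7 - 10)/(20 - 3) ≡ 20/17 mod 23. 17⁻¹ ≡ 19 (mod 23), so λ ≡ 12.
  x = λ² - 3 - 20 = 144 - 23 ≡ 6; y = λ·(3 - 6) - 10 ≡ 0. → (6, 0)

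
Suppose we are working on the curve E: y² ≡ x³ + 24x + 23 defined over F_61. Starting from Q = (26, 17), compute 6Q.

Repeated addition: build up to 6Q.
2Q: tangent at (26, 17): λ = (3·26² + 24)/(2·17) ≡ 39/34. 34⁻¹ ≡ 9 (mod 61), so λ ≡ 39·9 ≡ 46.
  x = λ² - 26 - 26 = 2116 - 52 ≡ 51; y = λ·(26 - 51) - 17 ≡ 53. → (51, 53)
3Q: (51, 53) + (26, 17). λ = (17 - 53)/(26 - 51) ≡ 25/36 mod 61. 36⁻¹ ≡ 39 (mod 61), so λ ≡ 60.
  x = λ² - 51 - 26 = 3600 - 77 ≡ 46; y = λ·(51 - 46) - 53 ≡ 3. → (46, 3)
4Q: (46, 3) + (26, 17). λ = (17 - 3)/(26 - 46) ≡ 14/41 mod 61. 41⁻¹ ≡ 3 (mod 61) since 41·3 = 123 ≡ 1, so λ ≡ 42.
  x = λ² - 46 - 26 = 1764 - 72 ≡ 45; y = λ·(46 - 45) - 3 ≡ 39. → (45, 39)
5Q: (45, 39) + (26, 17). λ = (17 - 39)/(26 - 45) ≡ 39/42 mod 61. 42⁻¹ ≡ 16 (mod 61), so λ ≡ 14.
  x = λ² - 45 - 26 = 196 - 71 ≡ 3; y = λ·(45 - 3) - 39 ≡ 0. → (3, 0)
6Q: (3, 0) + (26, 17). λ = (17 - 0)/(26 - 3) ≡ 17/23 mod 61. 23⁻¹ ≡ 8 (mod 61), so λ ≡ 14.
  x = λ² - 3 - 26 = 196 - 29 ≡ 45; y = λ·(3 - 45) - 0 ≡ 22. → (45, 22)

(45, 22)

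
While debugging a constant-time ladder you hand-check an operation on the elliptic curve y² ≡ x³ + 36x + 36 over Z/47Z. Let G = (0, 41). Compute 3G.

(15, 35)

Repeated addition: build up to 3G.
2G: tangent at (0, 41): λ = (3·0² + 36)/(2·41) ≡ 36/35. 35⁻¹ ≡ 43 (mod 47) since 35·43 = 1505 ≡ 1, so λ ≡ 36·43 ≡ 44.
  x = λ² - 0 - 0 = 1936 - 0 ≡ 9; y = λ·(0 - 9) - 41 ≡ 33. → (9, 33)
3G: (9, 33) + (0, 41). λ = (41 - 33)/(0 - 9) ≡ 8/38 mod 47. 38⁻¹ ≡ 26 (mod 47), so λ ≡ 20.
  x = λ² - 9 - 0 = 400 - 9 ≡ 15; y = λ·(9 - 15) - 33 ≡ 35. → (15, 35)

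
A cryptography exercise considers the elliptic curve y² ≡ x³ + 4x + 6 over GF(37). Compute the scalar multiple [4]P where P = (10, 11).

Repeated addition: build up to 4P.
2P: tangent at (10, 11): λ = (3·10² + 4)/(2·11) ≡ 8/22. 22⁻¹ ≡ 32 (mod 37), so λ ≡ 8·32 ≡ 34.
  x = λ² - 10 - 10 = 1156 - 20 ≡ 26; y = λ·(10 - 26) - 11 ≡ 0. → (26, 0)
3P: (26, 0) + (10, 11). λ = (11 - 0)/(10 - 26) ≡ 11/21 mod 37. 21⁻¹ ≡ 30 (mod 37) since 21·30 = 630 ≡ 1, so λ ≡ 34.
  x = λ² - 26 - 10 = 1156 - 36 ≡ 10; y = λ·(26 - 10) - 0 ≡ 26. → (10, 26)
4P: (10, 26) + (10, 11): same x and y₁ ≡ -y₂, so the sum is the point at infinity.

O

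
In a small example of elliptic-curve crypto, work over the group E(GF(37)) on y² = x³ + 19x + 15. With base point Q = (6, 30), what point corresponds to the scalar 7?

Double-and-add on 7 = (111)₂. Start with Q = (6, 30) for the leading 1-bit.
double: tangent at (6, 30): λ = (3·6² + 19)/(2·30) ≡ 16/23. 23⁻¹ ≡ 29 (mod 37), so λ ≡ 16·29 ≡ 20.
  x = λ² - 6 - 6 = 400 - 12 ≡ 18; y = λ·(6 - 18) - 30 ≡ 26. → (18, 26)
add Q: (18, 26) + (6, 30). λ = (30 - 26)/(6 - 18) ≡ 4/25 mod 37. 25⁻¹ ≡ 3 (mod 37), so λ ≡ 12.
  x = λ² - 18 - 6 = 144 - 24 ≡ 9; y = λ·(18 - 9) - 26 ≡ 8. → (9, 8)
double: tangent at (9, 8): λ = (3·9² + 19)/(2·8) ≡ 3/16. 16⁻¹ ≡ 7 (mod 37) since 16·7 = 112 ≡ 1, so λ ≡ 3·7 ≡ 21.
  x = λ² - 9 - 9 = 441 - 18 ≡ 16; y = λ·(9 - 16) - 8 ≡ 30. → (16, 30)
add Q: (16, 30) + (6, 30). λ = (30 - 30)/(6 - 16) ≡ 0/27 mod 37. 27⁻¹ ≡ 11 (mod 37), so λ ≡ 0.
  x = λ² - 16 - 6 = 0 - 22 ≡ 15; y = λ·(16 - 15) - 30 ≡ 7. → (15, 7)

(15, 7)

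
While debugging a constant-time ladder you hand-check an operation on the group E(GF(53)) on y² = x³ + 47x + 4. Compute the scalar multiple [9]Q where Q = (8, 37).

Double-and-add on 9 = (1001)₂. Start with Q = (8, 37) for the leading 1-bit.
double: tangent at (8, 37): λ = (3·8² + 47)/(2·37) ≡ 27/21. 21⁻¹ ≡ 48 (mod 53), so λ ≡ 27·48 ≡ 24.
  x = λ² - 8 - 8 = 576 - 16 ≡ 30; y = λ·(8 - 30) - 37 ≡ 18. → (30, 18)
double: tangent at (30, 18): λ = (3·30² + 47)/(2·18) ≡ 44/36. 36⁻¹ ≡ 28 (mod 53) since 36·28 = 1008 ≡ 1, so λ ≡ 44·28 ≡ 13.
  x = λ² - 30 - 30 = 169 - 60 ≡ 3; y = λ·(30 - 3) - 18 ≡ 15. → (3, 15)
double: tangent at (3, 15): λ = (3·3² + 47)/(2·15) ≡ 21/30. 30⁻¹ ≡ 23 (mod 53) since 30·23 = 690 ≡ 1, so λ ≡ 21·23 ≡ 6.
  x = λ² - 3 - 3 = 36 - 6 ≡ 30; y = λ·(3 - 30) - 15 ≡ 35. → (30, 35)
add Q: (30, 35) + (8, 37). λ = (37 - 35)/(8 - 30) ≡ 2/31 mod 53. 31⁻¹ ≡ 12 (mod 53), so λ ≡ 24.
  x = λ² - 30 - 8 = 576 - 38 ≡ 8; y = λ·(30 - 8) - 35 ≡ 16. → (8, 16)

(8, 16)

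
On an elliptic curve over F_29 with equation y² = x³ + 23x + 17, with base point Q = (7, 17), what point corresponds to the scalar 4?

Repeated addition: build up to 4Q.
2Q: tangent at (7, 17): λ = (3·7² + 23)/(2·17) ≡ 25/5. 5⁻¹ ≡ 6 (mod 29), so λ ≡ 25·6 ≡ 5.
  x = λ² - 7 - 7 = 25 - 14 ≡ 11; y = λ·(7 - 11) - 17 ≡ 21. → (11, 21)
3Q: (11, 21) + (7, 17). λ = (17 - 21)/(7 - 11) ≡ 25/25 mod 29. 25⁻¹ ≡ 7 (mod 29), so λ ≡ 1.
  x = λ² - 11 - 7 = 1 - 18 ≡ 12; y = λ·(11 - 12) - 21 ≡ 7. → (12, 7)
4Q: (12, 7) + (7, 17). λ = (17 - 7)/(7 - 12) ≡ 10/24 mod 29. 24⁻¹ ≡ 23 (mod 29), so λ ≡ 27.
  x = λ² - 12 - 7 = 729 - 19 ≡ 14; y = λ·(12 - 14) - 7 ≡ 26. → (14, 26)

(14, 26)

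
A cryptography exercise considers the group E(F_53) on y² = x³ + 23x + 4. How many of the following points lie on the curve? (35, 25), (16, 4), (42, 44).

(35, 25): 25² ≡ 42, rhs ≡ 12 → off.
(16, 4): 4² ≡ 16, rhs ≡ 16 → on.
(42, 44): 44² ≡ 28, rhs ≡ 10 → off.

1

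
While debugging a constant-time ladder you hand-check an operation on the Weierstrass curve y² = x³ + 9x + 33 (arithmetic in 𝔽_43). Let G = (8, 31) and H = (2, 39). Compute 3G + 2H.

(30, 16)

First 3G:
Repeated addition: build up to 3G.
2G: tangent at (8, 31): λ = (3·8² + 9)/(2·31) ≡ 29/19. 19⁻¹ ≡ 34 (mod 43), so λ ≡ 29·34 ≡ 40.
  x = λ² - 8 - 8 = 1600 - 16 ≡ 36; y = λ·(8 - 36) - 31 ≡ 10. → (36, 10)
3G: (36, 10) + (8, 31). λ = (31 - 10)/(8 - 36) ≡ 21/15 mod 43. 15⁻¹ ≡ 23 (mod 43), so λ ≡ 10.
  x = λ² - 36 - 8 = 100 - 44 ≡ 13; y = λ·(36 - 13) - 10 ≡ 5. → (13, 5)
3G = (13, 5).
Next 2H:
Repeated addition: build up to 2H.
2H: tangent at (2, 39): λ = (3·2² + 9)/(2·39) ≡ 21/35. 35⁻¹ ≡ 16 (mod 43) since 35·16 = 560 ≡ 1, so λ ≡ 21·16 ≡ 35.
  x = λ² - 2 - 2 = 1225 - 4 ≡ 17; y = λ·(2 - 17) - 39 ≡ 38. → (17, 38)
2H = (17, 38).
Finally 3G + 2H:
(13, 5) + (17, 38). λ = (38 - 5)/(17 - 13) ≡ 33/4 mod 43. 4⁻¹ ≡ 11 (mod 43) since 4·11 = 44 ≡ 1, so λ ≡ 19.
  x = λ² - 13 - 17 = 361 - 30 ≡ 30; y = λ·(13 - 30) - 5 ≡ 16. → (30, 16)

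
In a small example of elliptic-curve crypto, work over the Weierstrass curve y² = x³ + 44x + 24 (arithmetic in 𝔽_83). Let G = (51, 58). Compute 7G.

Repeated addition: build up to 7G.
2G: tangent at (51, 58): λ = (3·51² + 44)/(2·58) ≡ 45/33. 33⁻¹ ≡ 78 (mod 83) since 33·78 = 2574 ≡ 1, so λ ≡ 45·78 ≡ 24.
  x = λ² - 51 - 51 = 576 - 102 ≡ 59; y = λ·(51 - 59) - 58 ≡ 82. → (59, 82)
3G: (59, 82) + (51, 58). λ = (58 - 82)/(51 - 59) ≡ 59/75 mod 83. 75⁻¹ ≡ 31 (mod 83), so λ ≡ 3.
  x = λ² - 59 - 51 = 9 - 110 ≡ 65; y = λ·(59 - 65) - 82 ≡ 66. → (65, 66)
4G: (65, 66) + (51, 58). λ = (58 - 66)/(51 - 65) ≡ 75/69 mod 83. 69⁻¹ ≡ 77 (mod 83) since 69·77 = 5313 ≡ 1, so λ ≡ 48.
  x = λ² - 65 - 51 = 2304 - 116 ≡ 30; y = λ·(65 - 30) - 66 ≡ 37. → (30, 37)
5G: (30, 37) + (51, 58). λ = (58 - 37)/(51 - 30) ≡ 21/21 mod 83. 21⁻¹ ≡ 4 (mod 83), so λ ≡ 1.
  x = λ² - 30 - 51 = 1 - 81 ≡ 3; y = λ·(30 - 3) - 37 ≡ 73. → (3, 73)
6G: (3, 73) + (51, 58). λ = (58 - 73)/(51 - 3) ≡ 68/48 mod 83. 48⁻¹ ≡ 64 (mod 83), so λ ≡ 36.
  x = λ² - 3 - 51 = 1296 - 54 ≡ 80; y = λ·(3 - 80) - 73 ≡ 60. → (80, 60)
7G: (80, 60) + (51, 58). λ = (58 - 60)/(51 - 80) ≡ 81/54 mod 83. 54⁻¹ ≡ 20 (mod 83), so λ ≡ 43.
  x = λ² - 80 - 51 = 1849 - 131 ≡ 58; y = λ·(80 - 58) - 60 ≡ 56. → (58, 56)

(58, 56)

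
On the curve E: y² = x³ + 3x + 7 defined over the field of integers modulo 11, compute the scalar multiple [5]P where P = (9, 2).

Double-and-add on 5 = (101)₂. Start with P = (9, 2) for the leading 1-bit.
double: tangent at (9, 2): λ = (3·9² + 3)/(2·2) ≡ 4/4. 4⁻¹ ≡ 3 (mod 11), so λ ≡ 4·3 ≡ 1.
  x = λ² - 9 - 9 = 1 - 18 ≡ 5; y = λ·(9 - 5) - 2 ≡ 2. → (5, 2)
double: tangent at (5, 2): λ = (3·5² + 3)/(2·2) ≡ 1/4. 4⁻¹ ≡ 3 (mod 11) since 4·3 = 12 ≡ 1, so λ ≡ 1·3 ≡ 3.
  x = λ² - 5 - 5 = 9 - 10 ≡ 10; y = λ·(5 - 10) - 2 ≡ 5. → (10, 5)
add P: (10, 5) + (9, 2). λ = (2 - 5)/(9 - 10) ≡ 8/10 mod 11. 10⁻¹ ≡ 10 (mod 11), so λ ≡ 3.
  x = λ² - 10 - 9 = 9 - 19 ≡ 1; y = λ·(10 - 1) - 5 ≡ 0. → (1, 0)

(1, 0)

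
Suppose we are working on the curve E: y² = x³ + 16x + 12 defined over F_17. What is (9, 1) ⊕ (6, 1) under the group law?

(2, 16)

(9, 1) + (6, 1). λ = (1 - 1)/(6 - 9) ≡ 0/14 mod 17. 14⁻¹ ≡ 11 (mod 17) since 14·11 = 154 ≡ 1, so λ ≡ 0.
  x = λ² - 9 - 6 = 0 - 15 ≡ 2; y = λ·(9 - 2) - 1 ≡ 16. → (2, 16)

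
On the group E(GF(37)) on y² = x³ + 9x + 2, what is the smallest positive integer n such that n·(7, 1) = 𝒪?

9

2P: tangent at (7, 1): λ = (3·7² + 9)/(2·1) ≡ 8/2. 2⁻¹ ≡ 19 (mod 37), so λ ≡ 8·19 ≡ 4.
  x = λ² - 7 - 7 = 16 - 14 ≡ 2; y = λ·(7 - 2) - 1 ≡ 19. → (2, 19)
3P: (2, 19) + (7, 1). λ = (1 - 19)/(7 - 2) ≡ 19/5 mod 37. 5⁻¹ ≡ 15 (mod 37), so λ ≡ 26.
  x = λ² - 2 - 7 = 676 - 9 ≡ 1; y = λ·(2 - 1) - 19 ≡ 7. → (1, 7)
4P: (1, 7) + (7, 1). λ = (1 - 7)/(7 - 1) ≡ 31/6 mod 37. 6⁻¹ ≡ 31 (mod 37), so λ ≡ 36.
  x = λ² - 1 - 7 = 1296 - 8 ≡ 30; y = λ·(1 - 30) - 7 ≡ 22. → (30, 22)
5P: (30, 22) + (7, 1). λ = (1 - 22)/(7 - 30) ≡ 16/14 mod 37. 14⁻¹ ≡ 8 (mod 37) since 14·8 = 112 ≡ 1, so λ ≡ 17.
  x = λ² - 30 - 7 = 289 - 37 ≡ 30; y = λ·(30 - 30) - 22 ≡ 15. → (30, 15)
6P: (30, 15) + (7, 1). λ = (1 - 15)/(7 - 30) ≡ 23/14 mod 37. 14⁻¹ ≡ 8 (mod 37), so λ ≡ 36.
  x = λ² - 30 - 7 = 1296 - 37 ≡ 1; y = λ·(30 - 1) - 15 ≡ 30. → (1, 30)
7P: (1, 30) + (7, 1). λ = (1 - 30)/(7 - 1) ≡ 8/6 mod 37. 6⁻¹ ≡ 31 (mod 37) since 6·31 = 186 ≡ 1, so λ ≡ 26.
  x = λ² - 1 - 7 = 676 - 8 ≡ 2; y = λ·(1 - 2) - 30 ≡ 18. → (2, 18)
8P: (2, 18) + (7, 1). λ = (1 - 18)/(7 - 2) ≡ 20/5 mod 37. 5⁻¹ ≡ 15 (mod 37) since 5·15 = 75 ≡ 1, so λ ≡ 4.
  x = λ² - 2 - 7 = 16 - 9 ≡ 7; y = λ·(2 - 7) - 18 ≡ 36. → (7, 36)
9P: (7, 36) + (7, 1): same x and y₁ ≡ -y₂, so the sum is 𝒪.
9P = 𝒪, so the order is 9.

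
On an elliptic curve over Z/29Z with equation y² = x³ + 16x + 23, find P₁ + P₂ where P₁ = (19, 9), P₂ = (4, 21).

(2, 18)

(19, 9) + (4, 21). λ = (21 - 9)/(4 - 19) ≡ 12/14 mod 29. 14⁻¹ ≡ 27 (mod 29) since 14·27 = 378 ≡ 1, so λ ≡ 5.
  x = λ² - 19 - 4 = 25 - 23 ≡ 2; y = λ·(19 - 2) - 9 ≡ 18. → (2, 18)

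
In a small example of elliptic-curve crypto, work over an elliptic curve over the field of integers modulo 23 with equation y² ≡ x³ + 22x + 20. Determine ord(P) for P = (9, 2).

9

2P: tangent at (9, 2): λ = (3·9² + 22)/(2·2) ≡ 12/4. 4⁻¹ ≡ 6 (mod 23), so λ ≡ 12·6 ≡ 3.
  x = λ² - 9 - 9 = 9 - 18 ≡ 14; y = λ·(9 - 14) - 2 ≡ 6. → (14, 6)
3P: (14, 6) + (9, 2). λ = (2 - 6)/(9 - 14) ≡ 19/18 mod 23. 18⁻¹ ≡ 9 (mod 23), so λ ≡ 10.
  x = λ² - 14 - 9 = 100 - 23 ≡ 8; y = λ·(14 - 8) - 6 ≡ 8. → (8, 8)
4P: (8, 8) + (9, 2). λ = (2 - 8)/(9 - 8) ≡ 17/1 mod 23. 1⁻¹ ≡ 1 (mod 23), so λ ≡ 17.
  x = λ² - 8 - 9 = 289 - 17 ≡ 19; y = λ·(8 - 19) - 8 ≡ 12. → (19, 12)
5P: (19, 12) + (9, 2). λ = (2 - 12)/(9 - 19) ≡ 13/13 mod 23. 13⁻¹ ≡ 16 (mod 23), so λ ≡ 1.
  x = λ² - 19 - 9 = 1 - 28 ≡ 19; y = λ·(19 - 19) - 12 ≡ 11. → (19, 11)
6P: (19, 11) + (9, 2). λ = (2 - 11)/(9 - 19) ≡ 14/13 mod 23. 13⁻¹ ≡ 16 (mod 23), so λ ≡ 17.
  x = λ² - 19 - 9 = 289 - 28 ≡ 8; y = λ·(19 - 8) - 11 ≡ 15. → (8, 15)
7P: (8, 15) + (9, 2). λ = (2 - 15)/(9 - 8) ≡ 10/1 mod 23. 1⁻¹ ≡ 1 (mod 23), so λ ≡ 10.
  x = λ² - 8 - 9 = 100 - 17 ≡ 14; y = λ·(8 - 14) - 15 ≡ 17. → (14, 17)
8P: (14, 17) + (9, 2). λ = (2 - 17)/(9 - 14) ≡ 8/18 mod 23. 18⁻¹ ≡ 9 (mod 23), so λ ≡ 3.
  x = λ² - 14 - 9 = 9 - 23 ≡ 9; y = λ·(14 - 9) - 17 ≡ 21. → (9, 21)
9P: (9, 21) + (9, 2): same x and y₁ ≡ -y₂, so the sum is 𝒪.
9P = 𝒪, so the order is 9.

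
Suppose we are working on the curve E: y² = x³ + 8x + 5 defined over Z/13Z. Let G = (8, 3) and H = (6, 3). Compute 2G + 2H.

(5, 1)

First 2G:
Repeated addition: build up to 2G.
2G: tangent at (8, 3): λ = (3·8² + 8)/(2·3) ≡ 5/6. 6⁻¹ ≡ 11 (mod 13) since 6·11 = 66 ≡ 1, so λ ≡ 5·11 ≡ 3.
  x = λ² - 8 - 8 = 9 - 16 ≡ 6; y = λ·(8 - 6) - 3 ≡ 3. → (6, 3)
2G = (6, 3).
Next 2H:
Repeated addition: build up to 2H.
2H: tangent at (6, 3): λ = (3·6² + 8)/(2·3) ≡ 12/6. 6⁻¹ ≡ 11 (mod 13) since 6·11 = 66 ≡ 1, so λ ≡ 12·11 ≡ 2.
  x = λ² - 6 - 6 = 4 - 12 ≡ 5; y = λ·(6 - 5) - 3 ≡ 12. → (5, 12)
2H = (5, 12).
Finally 2G + 2H:
(6, 3) + (5, 12). λ = (12 - 3)/(5 - 6) ≡ 9/12 mod 13. 12⁻¹ ≡ 12 (mod 13) since 12·12 = 144 ≡ 1, so λ ≡ 4.
  x = λ² - 6 - 5 = 16 - 11 ≡ 5; y = λ·(6 - 5) - 3 ≡ 1. → (5, 1)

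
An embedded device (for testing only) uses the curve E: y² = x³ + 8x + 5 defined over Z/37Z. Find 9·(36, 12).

(13, 7)

Write P = (36, 12).
Repeated addition: build up to 9P.
2P: tangent at (36, 12): λ = (3·36² + 8)/(2·12) ≡ 11/24. 24⁻¹ ≡ 17 (mod 37), so λ ≡ 11·17 ≡ 2.
  x = λ² - 36 - 36 = 4 - 72 ≡ 6; y = λ·(36 - 6) - 12 ≡ 11. → (6, 11)
3P: (6, 11) + (36, 12). λ = (12 - 11)/(36 - 6) ≡ 1/30 mod 37. 30⁻¹ ≡ 21 (mod 37), so λ ≡ 21.
  x = λ² - 6 - 36 = 441 - 42 ≡ 29; y = λ·(6 - 29) - 11 ≡ 24. → (29, 24)
4P: (29, 24) + (36, 12). λ = (12 - 24)/(36 - 29) ≡ 25/7 mod 37. 7⁻¹ ≡ 16 (mod 37), so λ ≡ 30.
  x = λ² - 29 - 36 = 900 - 65 ≡ 21; y = λ·(29 - 21) - 24 ≡ 31. → (21, 31)
5P: (21, 31) + (36, 12). λ = (12 - 31)/(36 - 21) ≡ 18/15 mod 37. 15⁻¹ ≡ 5 (mod 37) since 15·5 = 75 ≡ 1, so λ ≡ 16.
  x = λ² - 21 - 36 = 256 - 57 ≡ 14; y = λ·(21 - 14) - 31 ≡ 7. → (14, 7)
6P: (14, 7) + (36, 12). λ = (12 - 7)/(36 - 14) ≡ 5/22 mod 37. 22⁻¹ ≡ 32 (mod 37), so λ ≡ 12.
  x = λ² - 14 - 36 = 144 - 50 ≡ 20; y = λ·(14 - 20) - 7 ≡ 32. → (20, 32)
7P: (20, 32) + (36, 12). λ = (12 - 32)/(36 - 20) ≡ 17/16 mod 37. 16⁻¹ ≡ 7 (mod 37) since 16·7 = 112 ≡ 1, so λ ≡ 8.
  x = λ² - 20 - 36 = 64 - 56 ≡ 8; y = λ·(20 - 8) - 32 ≡ 27. → (8, 27)
8P: (8, 27) + (36, 12). λ = (12 - 27)/(36 - 8) ≡ 22/28 mod 37. 28⁻¹ ≡ 4 (mod 37), so λ ≡ 14.
  x = λ² - 8 - 36 = 196 - 44 ≡ 4; y = λ·(8 - 4) - 27 ≡ 29. → (4, 29)
9P: (4, 29) + (36, 12). λ = (12 - 29)/(36 - 4) ≡ 20/32 mod 37. 32⁻¹ ≡ 22 (mod 37) since 32·22 = 704 ≡ 1, so λ ≡ 33.
  x = λ² - 4 - 36 = 1089 - 40 ≡ 13; y = λ·(4 - 13) - 29 ≡ 7. → (13, 7)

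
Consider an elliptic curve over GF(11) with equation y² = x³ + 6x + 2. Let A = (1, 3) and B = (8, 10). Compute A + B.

(3, 6)

(1, 3) + (8, 10). λ = (10 - 3)/(8 - 1) ≡ 7/7 mod 11. 7⁻¹ ≡ 8 (mod 11), so λ ≡ 1.
  x = λ² - 1 - 8 = 1 - 9 ≡ 3; y = λ·(1 - 3) - 3 ≡ 6. → (3, 6)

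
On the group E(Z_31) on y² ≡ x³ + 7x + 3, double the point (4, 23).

(2, 5)

tangent at (4, 23): λ = (3·4² + 7)/(2·23) ≡ 24/15. 15⁻¹ ≡ 29 (mod 31) since 15·29 = 435 ≡ 1, so λ ≡ 24·29 ≡ 14.
  x = λ² - 4 - 4 = 196 - 8 ≡ 2; y = λ·(4 - 2) - 23 ≡ 5. → (2, 5)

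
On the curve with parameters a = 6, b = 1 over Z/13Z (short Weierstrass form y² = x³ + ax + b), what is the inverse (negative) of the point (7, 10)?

-(7, 10) = (7, -10 mod 13) = (7, 3).

(7, 3)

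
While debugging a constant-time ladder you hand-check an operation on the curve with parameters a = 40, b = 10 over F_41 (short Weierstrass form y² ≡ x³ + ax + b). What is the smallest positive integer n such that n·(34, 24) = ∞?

3

2P: tangent at (34, 24): λ = (3·34² + 40)/(2·24) ≡ 23/7. 7⁻¹ ≡ 6 (mod 41) since 7·6 = 42 ≡ 1, so λ ≡ 23·6 ≡ 15.
  x = λ² - 34 - 34 = 225 - 68 ≡ 34; y = λ·(34 - 34) - 24 ≡ 17. → (34, 17)
3P: (34, 17) + (34, 24): same x and y₁ ≡ -y₂, so the sum is ∞.
3P = ∞, so the order is 3.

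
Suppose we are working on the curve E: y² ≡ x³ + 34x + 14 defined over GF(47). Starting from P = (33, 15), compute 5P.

(13, 16)

Repeated addition: build up to 5P.
2P: tangent at (33, 15): λ = (3·33² + 34)/(2·15) ≡ 11/30. 30⁻¹ ≡ 11 (mod 47) since 30·11 = 330 ≡ 1, so λ ≡ 11·11 ≡ 27.
  x = λ² - 33 - 33 = 729 - 66 ≡ 5; y = λ·(33 - 5) - 15 ≡ 36. → (5, 36)
3P: (5, 36) + (33, 15). λ = (15 - 36)/(33 - 5) ≡ 26/28 mod 47. 28⁻¹ ≡ 42 (mod 47) since 28·42 = 1176 ≡ 1, so λ ≡ 11.
  x = λ² - 5 - 33 = 121 - 38 ≡ 36; y = λ·(5 - 36) - 36 ≡ 46. → (36, 46)
4P: (36, 46) + (33, 15). λ = (15 - 46)/(33 - 36) ≡ 16/44 mod 47. 44⁻¹ ≡ 31 (mod 47) since 44·31 = 1364 ≡ 1, so λ ≡ 26.
  x = λ² - 36 - 33 = 676 - 69 ≡ 43; y = λ·(36 - 43) - 46 ≡ 7. → (43, 7)
5P: (43, 7) + (33, 15). λ = (15 - 7)/(33 - 43) ≡ 8/37 mod 47. 37⁻¹ ≡ 14 (mod 47), so λ ≡ 18.
  x = λ² - 43 - 33 = 324 - 76 ≡ 13; y = λ·(43 - 13) - 7 ≡ 16. → (13, 16)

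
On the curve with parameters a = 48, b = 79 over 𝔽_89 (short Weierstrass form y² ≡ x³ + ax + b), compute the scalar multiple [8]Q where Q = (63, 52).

(76, 62)

Double-and-add on 8 = (1000)₂. Start with Q = (63, 52) for the leading 1-bit.
double: tangent at (63, 52): λ = (3·63² + 48)/(2·52) ≡ 29/15. 15⁻¹ ≡ 6 (mod 89), so λ ≡ 29·6 ≡ 85.
  x = λ² - 63 - 63 = 7225 - 126 ≡ 68; y = λ·(63 - 68) - 52 ≡ 57. → (68, 57)
double: tangent at (68, 57): λ = (3·68² + 48)/(2·57) ≡ 36/25. 25⁻¹ ≡ 57 (mod 89) since 25·57 = 1425 ≡ 1, so λ ≡ 36·57 ≡ 5.
  x = λ² - 68 - 68 = 25 - 136 ≡ 67; y = λ·(68 - 67) - 57 ≡ 37. → (67, 37)
double: tangent at (67, 37): λ = (3·67² + 48)/(2·37) ≡ 76/74. 74⁻¹ ≡ 83 (mod 89), so λ ≡ 76·83 ≡ 78.
  x = λ² - 67 - 67 = 6084 - 134 ≡ 76; y = λ·(67 - 76) - 37 ≡ 62. → (76, 62)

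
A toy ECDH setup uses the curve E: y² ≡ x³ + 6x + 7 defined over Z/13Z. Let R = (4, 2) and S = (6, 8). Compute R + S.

(12, 0)

(4, 2) + (6, 8). λ = (8 - 2)/(6 - 4) ≡ 6/2 mod 13. 2⁻¹ ≡ 7 (mod 13), so λ ≡ 3.
  x = λ² - 4 - 6 = 9 - 10 ≡ 12; y = λ·(4 - 12) - 2 ≡ 0. → (12, 0)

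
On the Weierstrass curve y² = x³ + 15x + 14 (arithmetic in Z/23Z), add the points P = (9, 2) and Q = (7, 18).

(2, 11)

(9, 2) + (7, 18). λ = (18 - 2)/(7 - 9) ≡ 16/21 mod 23. 21⁻¹ ≡ 11 (mod 23) since 21·11 = 231 ≡ 1, so λ ≡ 15.
  x = λ² - 9 - 7 = 225 - 16 ≡ 2; y = λ·(9 - 2) - 2 ≡ 11. → (2, 11)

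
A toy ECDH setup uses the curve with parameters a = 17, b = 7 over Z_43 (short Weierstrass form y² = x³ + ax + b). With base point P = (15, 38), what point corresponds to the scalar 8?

Repeated addition: build up to 8P.
2P: tangent at (15, 38): λ = (3·15² + 17)/(2·38) ≡ 4/33. 33⁻¹ ≡ 30 (mod 43), so λ ≡ 4·30 ≡ 34.
  x = λ² - 15 - 15 = 1156 - 30 ≡ 8; y = λ·(15 - 8) - 38 ≡ 28. → (8, 28)
3P: (8, 28) + (15, 38). λ = (38 - 28)/(15 - 8) ≡ 10/7 mod 43. 7⁻¹ ≡ 37 (mod 43), so λ ≡ 26.
  x = λ² - 8 - 15 = 676 - 23 ≡ 8; y = λ·(8 - 8) - 28 ≡ 15. → (8, 15)
4P: (8, 15) + (15, 38). λ = (38 - 15)/(15 - 8) ≡ 23/7 mod 43. 7⁻¹ ≡ 37 (mod 43), so λ ≡ 34.
  x = λ² - 8 - 15 = 1156 - 23 ≡ 15; y = λ·(8 - 15) - 15 ≡ 5. → (15, 5)
5P: (15, 5) + (15, 38): same x and y₁ ≡ -y₂, so the sum is ∞.
6P: ∞ + (15, 38) = (15, 38) (identity).
7P: tangent at (15, 38): λ = (3·15² + 17)/(2·38) ≡ 4/33. 33⁻¹ ≡ 30 (mod 43), so λ ≡ 4·30 ≡ 34.
  x = λ² - 15 - 15 = 1156 - 30 ≡ 8; y = λ·(15 - 8) - 38 ≡ 28. → (8, 28)
8P: (8, 28) + (15, 38). λ = (38 - 28)/(15 - 8) ≡ 10/7 mod 43. 7⁻¹ ≡ 37 (mod 43) since 7·37 = 259 ≡ 1, so λ ≡ 26.
  x = λ² - 8 - 15 = 676 - 23 ≡ 8; y = λ·(8 - 8) - 28 ≡ 15. → (8, 15)

(8, 15)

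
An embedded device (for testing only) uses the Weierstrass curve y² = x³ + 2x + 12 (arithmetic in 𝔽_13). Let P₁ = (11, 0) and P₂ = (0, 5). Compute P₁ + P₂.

(5, 2)

(11, 0) + (0, 5). λ = (5 - 0)/(0 - 11) ≡ 5/2 mod 13. 2⁻¹ ≡ 7 (mod 13), so λ ≡ 9.
  x = λ² - 11 - 0 = 81 - 11 ≡ 5; y = λ·(11 - 5) - 0 ≡ 2. → (5, 2)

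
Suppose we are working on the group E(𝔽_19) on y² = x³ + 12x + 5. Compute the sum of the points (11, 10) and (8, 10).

(0, 9)

(11, 10) + (8, 10). λ = (10 - 10)/(8 - 11) ≡ 0/16 mod 19. 16⁻¹ ≡ 6 (mod 19), so λ ≡ 0.
  x = λ² - 11 - 8 = 0 - 19 ≡ 0; y = λ·(11 - 0) - 10 ≡ 9. → (0, 9)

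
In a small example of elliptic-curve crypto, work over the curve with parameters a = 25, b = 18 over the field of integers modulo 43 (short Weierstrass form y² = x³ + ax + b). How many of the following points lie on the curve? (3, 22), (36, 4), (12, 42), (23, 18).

1

(3, 22): 22² ≡ 11, rhs ≡ 34 → off.
(36, 4): 4² ≡ 16, rhs ≡ 16 → on.
(12, 42): 42² ≡ 1, rhs ≡ 25 → off.
(23, 18): 18² ≡ 23, rhs ≡ 32 → off.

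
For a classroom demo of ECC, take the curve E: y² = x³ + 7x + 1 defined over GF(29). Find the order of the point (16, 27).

2P: tangent at (16, 27): λ = (3·16² + 7)/(2·27) ≡ 21/25. 25⁻¹ ≡ 7 (mod 29), so λ ≡ 21·7 ≡ 2.
  x = λ² - 16 - 16 = 4 - 32 ≡ 1; y = λ·(16 - 1) - 27 ≡ 3. → (1, 3)
3P: (1, 3) + (16, 27). λ = (27 - 3)/(16 - 1) ≡ 24/15 mod 29. 15⁻¹ ≡ 2 (mod 29), so λ ≡ 19.
  x = λ² - 1 - 16 = 361 - 17 ≡ 25; y = λ·(1 - 25) - 3 ≡ 5. → (25, 5)
4P: (25, 5) + (16, 27). λ = (27 - 5)/(16 - 25) ≡ 22/20 mod 29. 20⁻¹ ≡ 16 (mod 29), so λ ≡ 4.
  x = λ² - 25 - 16 = 16 - 41 ≡ 4; y = λ·(25 - 4) - 5 ≡ 21. → (4, 21)
5P: (4, 21) + (16, 27). λ = (27 - 21)/(16 - 4) ≡ 6/12 mod 29. 12⁻¹ ≡ 17 (mod 29) since 12·17 = 204 ≡ 1, so λ ≡ 15.
  x = λ² - 4 - 16 = 225 - 20 ≡ 2; y = λ·(4 - 2) - 21 ≡ 9. → (2, 9)
6P: (2, 9) + (16, 27). λ = (27 - 9)/(16 - 2) ≡ 18/14 mod 29. 14⁻¹ ≡ 27 (mod 29), so λ ≡ 22.
  x = λ² - 2 - 16 = 484 - 18 ≡ 2; y = λ·(2 - 2) - 9 ≡ 20. → (2, 20)
7P: (2, 20) + (16, 27). λ = (27 - 20)/(16 - 2) ≡ 7/14 mod 29. 14⁻¹ ≡ 27 (mod 29) since 14·27 = 378 ≡ 1, so λ ≡ 15.
  x = λ² - 2 - 16 = 225 - 18 ≡ 4; y = λ·(2 - 4) - 20 ≡ 8. → (4, 8)
8P: (4, 8) + (16, 27). λ = (27 - 8)/(16 - 4) ≡ 19/12 mod 29. 12⁻¹ ≡ 17 (mod 29), so λ ≡ 4.
  x = λ² - 4 - 16 = 16 - 20 ≡ 25; y = λ·(4 - 25) - 8 ≡ 24. → (25, 24)
9P: (25, 24) + (16, 27). λ = (27 - 24)/(16 - 25) ≡ 3/20 mod 29. 20⁻¹ ≡ 16 (mod 29), so λ ≡ 19.
  x = λ² - 25 - 16 = 361 - 41 ≡ 1; y = λ·(25 - 1) - 24 ≡ 26. → (1, 26)
10P: (1, 26) + (16, 27). λ = (27 - 26)/(16 - 1) ≡ 1/15 mod 29. 15⁻¹ ≡ 2 (mod 29), so λ ≡ 2.
  x = λ² - 1 - 16 = 4 - 17 ≡ 16; y = λ·(1 - 16) - 26 ≡ 2. → (16, 2)
11P: (16, 2) + (16, 27): same x and y₁ ≡ -y₂, so the sum is the point at infinity.
11P = the point at infinity, so the order is 11.

11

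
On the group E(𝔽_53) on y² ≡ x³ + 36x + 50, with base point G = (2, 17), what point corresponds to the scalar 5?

Double-and-add on 5 = (101)₂. Start with G = (2, 17) for the leading 1-bit.
double: tangent at (2, 17): λ = (3·2² + 36)/(2·17) ≡ 48/34. 34⁻¹ ≡ 39 (mod 53), so λ ≡ 48·39 ≡ 17.
  x = λ² - 2 - 2 = 289 - 4 ≡ 20; y = λ·(2 - 20) - 17 ≡ 48. → (20, 48)
double: tangent at (20, 48): λ = (3·20² + 36)/(2·48) ≡ 17/43. 43⁻¹ ≡ 37 (mod 53) since 43·37 = 1591 ≡ 1, so λ ≡ 17·37 ≡ 46.
  x = λ² - 20 - 20 = 2116 - 40 ≡ 9; y = λ·(20 - 9) - 48 ≡ 34. → (9, 34)
add G: (9, 34) + (2, 17). λ = (17 - 34)/(2 - 9) ≡ 36/46 mod 53. 46⁻¹ ≡ 15 (mod 53), so λ ≡ 10.
  x = λ² - 9 - 2 = 100 - 11 ≡ 36; y = λ·(9 - 36) - 34 ≡ 14. → (36, 14)

(36, 14)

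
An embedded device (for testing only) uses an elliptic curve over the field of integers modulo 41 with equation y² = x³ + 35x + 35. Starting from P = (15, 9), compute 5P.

(27, 32)

Repeated addition: build up to 5P.
2P: tangent at (15, 9): λ = (3·15² + 35)/(2·9) ≡ 13/18. 18⁻¹ ≡ 16 (mod 41), so λ ≡ 13·16 ≡ 3.
  x = λ² - 15 - 15 = 9 - 30 ≡ 20; y = λ·(15 - 20) - 9 ≡ 17. → (20, 17)
3P: (20, 17) + (15, 9). λ = (9 - 17)/(15 - 20) ≡ 33/36 mod 41. 36⁻¹ ≡ 8 (mod 41), so λ ≡ 18.
  x = λ² - 20 - 15 = 324 - 35 ≡ 2; y = λ·(20 - 2) - 17 ≡ 20. → (2, 20)
4P: (2, 20) + (15, 9). λ = (9 - 20)/(15 - 2) ≡ 30/13 mod 41. 13⁻¹ ≡ 19 (mod 41), so λ ≡ 37.
  x = λ² - 2 - 15 = 1369 - 17 ≡ 40; y = λ·(2 - 40) - 20 ≡ 9. → (40, 9)
5P: (40, 9) + (15, 9). λ = (9 - 9)/(15 - 40) ≡ 0/16 mod 41. 16⁻¹ ≡ 18 (mod 41) since 16·18 = 288 ≡ 1, so λ ≡ 0.
  x = λ² - 40 - 15 = 0 - 55 ≡ 27; y = λ·(40 - 27) - 9 ≡ 32. → (27, 32)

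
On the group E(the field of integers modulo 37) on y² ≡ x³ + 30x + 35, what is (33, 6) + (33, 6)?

tangent at (33, 6): λ = (3·33² + 30)/(2·6) ≡ 4/12. 12⁻¹ ≡ 34 (mod 37), so λ ≡ 4·34 ≡ 25.
  x = λ² - 33 - 33 = 625 - 66 ≡ 4; y = λ·(33 - 4) - 6 ≡ 16. → (4, 16)

(4, 16)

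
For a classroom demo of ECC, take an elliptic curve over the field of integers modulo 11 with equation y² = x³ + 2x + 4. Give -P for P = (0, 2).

(0, 9)

-(0, 2) = (0, -2 mod 11) = (0, 9).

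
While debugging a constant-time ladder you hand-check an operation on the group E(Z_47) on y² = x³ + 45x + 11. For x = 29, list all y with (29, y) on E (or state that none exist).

x³ + 45x + 11 = 25705 ≡ 43 (mod 47).
43 is a non-residue mod 47; no y exists.

none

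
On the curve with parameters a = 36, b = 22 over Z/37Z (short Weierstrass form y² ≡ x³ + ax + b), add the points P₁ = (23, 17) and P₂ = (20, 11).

(23, 17) + (20, 11). λ = (11 - 17)/(20 - 23) ≡ 31/34 mod 37. 34⁻¹ ≡ 12 (mod 37) since 34·12 = 408 ≡ 1, so λ ≡ 2.
  x = λ² - 23 - 20 = 4 - 43 ≡ 35; y = λ·(23 - 35) - 17 ≡ 33. → (35, 33)

(35, 33)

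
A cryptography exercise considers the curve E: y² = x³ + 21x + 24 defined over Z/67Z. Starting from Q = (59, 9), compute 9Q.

(62, 53)

Double-and-add on 9 = (1001)₂. Start with Q = (59, 9) for the leading 1-bit.
double: tangent at (59, 9): λ = (3·59² + 21)/(2·9) ≡ 12/18. 18⁻¹ ≡ 41 (mod 67), so λ ≡ 12·41 ≡ 23.
  x = λ² - 59 - 59 = 529 - 118 ≡ 9; y = λ·(59 - 9) - 9 ≡ 2. → (9, 2)
double: tangent at (9, 2): λ = (3·9² + 21)/(2·2) ≡ 63/4. 4⁻¹ ≡ 17 (mod 67) since 4·17 = 68 ≡ 1, so λ ≡ 63·17 ≡ 66.
  x = λ² - 9 - 9 = 4356 - 18 ≡ 50; y = λ·(9 - 50) - 2 ≡ 39. → (50, 39)
double: tangent at (50, 39): λ = (3·50² + 21)/(2·39) ≡ 17/11. 11⁻¹ ≡ 61 (mod 67) since 11·61 = 671 ≡ 1, so λ ≡ 17·61 ≡ 32.
  x = λ² - 50 - 50 = 1024 - 100 ≡ 53; y = λ·(50 - 53) - 39 ≡ 66. → (53, 66)
add Q: (53, 66) + (59, 9). λ = (9 - 66)/(59 - 53) ≡ 10/6 mod 67. 6⁻¹ ≡ 56 (mod 67) since 6·56 = 336 ≡ 1, so λ ≡ 24.
  x = λ² - 53 - 59 = 576 - 112 ≡ 62; y = λ·(53 - 62) - 66 ≡ 53. → (62, 53)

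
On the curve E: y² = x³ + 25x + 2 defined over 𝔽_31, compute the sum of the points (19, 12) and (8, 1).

(5, 2)

(19, 12) + (8, 1). λ = (1 - 12)/(8 - 19) ≡ 20/20 mod 31. 20⁻¹ ≡ 14 (mod 31), so λ ≡ 1.
  x = λ² - 19 - 8 = 1 - 27 ≡ 5; y = λ·(19 - 5) - 12 ≡ 2. → (5, 2)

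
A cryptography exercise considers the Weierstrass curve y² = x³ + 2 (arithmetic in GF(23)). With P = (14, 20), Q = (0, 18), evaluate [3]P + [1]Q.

(1, 7)

First 3P:
Repeated addition: build up to 3P.
2P: tangent at (14, 20): λ = (3·14² + 0)/(2·20) ≡ 13/17. 17⁻¹ ≡ 19 (mod 23) since 17·19 = 323 ≡ 1, so λ ≡ 13·19 ≡ 17.
  x = λ² - 14 - 14 = 289 - 28 ≡ 8; y = λ·(14 - 8) - 20 ≡ 13. → (8, 13)
3P: (8, 13) + (14, 20). λ = (20 - 13)/(14 - 8) ≡ 7/6 mod 23. 6⁻¹ ≡ 4 (mod 23), so λ ≡ 5.
  x = λ² - 8 - 14 = 25 - 22 ≡ 3; y = λ·(8 - 3) - 13 ≡ 12. → (3, 12)
3P = (3, 12).
Finally 3P + Q:
(3, 12) + (0, 18). λ = (18 - 12)/(0 - 3) ≡ 6/20 mod 23. 20⁻¹ ≡ 15 (mod 23) since 20·15 = 300 ≡ 1, so λ ≡ 21.
  x = λ² - 3 - 0 = 441 - 3 ≡ 1; y = λ·(3 - 1) - 12 ≡ 7. → (1, 7)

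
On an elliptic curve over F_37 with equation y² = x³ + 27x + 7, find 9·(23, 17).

(36, 33)

Write P = (23, 17).
Double-and-add on 9 = (1001)₂. Start with P = (23, 17) for the leading 1-bit.
double: tangent at (23, 17): λ = (3·23² + 27)/(2·17) ≡ 23/34. 34⁻¹ ≡ 12 (mod 37), so λ ≡ 23·12 ≡ 17.
  x = λ² - 23 - 23 = 289 - 46 ≡ 21; y = λ·(23 - 21) - 17 ≡ 17. → (21, 17)
double: tangent at (21, 17): λ = (3·21² + 27)/(2·17) ≡ 18/34. 34⁻¹ ≡ 12 (mod 37), so λ ≡ 18·12 ≡ 31.
  x = λ² - 21 - 21 = 961 - 42 ≡ 31; y = λ·(21 - 31) - 17 ≡ 6. → (31, 6)
double: tangent at (31, 6): λ = (3·31² + 27)/(2·6) ≡ 24/12. 12⁻¹ ≡ 34 (mod 37) since 12·34 = 408 ≡ 1, so λ ≡ 24·34 ≡ 2.
  x = λ² - 31 - 31 = 4 - 62 ≡ 16; y = λ·(31 - 16) - 6 ≡ 24. → (16, 24)
add P: (16, 24) + (23, 17). λ = (17 - 24)/(23 - 16) ≡ 30/7 mod 37. 7⁻¹ ≡ 16 (mod 37), so λ ≡ 36.
  x = λ² - 16 - 23 = 1296 - 39 ≡ 36; y = λ·(16 - 36) - 24 ≡ 33. → (36, 33)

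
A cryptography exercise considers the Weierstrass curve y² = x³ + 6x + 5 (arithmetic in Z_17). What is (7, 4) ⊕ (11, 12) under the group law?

(7, 4) + (11, 12). λ = (12 - 4)/(11 - 7) ≡ 8/4 mod 17. 4⁻¹ ≡ 13 (mod 17), so λ ≡ 2.
  x = λ² - 7 - 11 = 4 - 18 ≡ 3; y = λ·(7 - 3) - 4 ≡ 4. → (3, 4)

(3, 4)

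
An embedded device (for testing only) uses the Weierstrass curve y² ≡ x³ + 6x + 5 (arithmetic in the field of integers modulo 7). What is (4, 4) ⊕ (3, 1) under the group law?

(2, 2)

(4, 4) + (3, 1). λ = (1 - 4)/(3 - 4) ≡ 4/6 mod 7. 6⁻¹ ≡ 6 (mod 7), so λ ≡ 3.
  x = λ² - 4 - 3 = 9 - 7 ≡ 2; y = λ·(4 - 2) - 4 ≡ 2. → (2, 2)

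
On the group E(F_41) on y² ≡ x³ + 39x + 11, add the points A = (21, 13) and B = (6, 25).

(13, 38)

(21, 13) + (6, 25). λ = (25 - 13)/(6 - 21) ≡ 12/26 mod 41. 26⁻¹ ≡ 30 (mod 41) since 26·30 = 780 ≡ 1, so λ ≡ 32.
  x = λ² - 21 - 6 = 1024 - 27 ≡ 13; y = λ·(21 - 13) - 13 ≡ 38. → (13, 38)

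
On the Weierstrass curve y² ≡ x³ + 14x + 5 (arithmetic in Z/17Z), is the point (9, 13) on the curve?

no

y² = 13² ≡ 16; x³ + 14x + 5 = 860 ≡ 10 (mod 17). 16 ≠ 10.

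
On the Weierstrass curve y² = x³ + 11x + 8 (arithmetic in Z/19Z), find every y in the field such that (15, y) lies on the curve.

x³ + 11x + 8 = 3548 ≡ 14 (mod 19).
14 is a non-residue mod 19; no y exists.

none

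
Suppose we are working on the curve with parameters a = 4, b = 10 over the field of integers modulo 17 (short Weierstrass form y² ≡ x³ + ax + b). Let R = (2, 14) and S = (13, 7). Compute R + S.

(2, 14) + (13, 7). λ = (7 - 14)/(13 - 2) ≡ 10/11 mod 17. 11⁻¹ ≡ 14 (mod 17), so λ ≡ 4.
  x = λ² - 2 - 13 = 16 - 15 ≡ 1; y = λ·(2 - 1) - 14 ≡ 7. → (1, 7)

(1, 7)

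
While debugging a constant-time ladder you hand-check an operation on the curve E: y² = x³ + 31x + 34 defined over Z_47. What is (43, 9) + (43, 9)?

tangent at (43, 9): λ = (3·43² + 31)/(2·9) ≡ 32/18. 18⁻¹ ≡ 34 (mod 47) since 18·34 = 612 ≡ 1, so λ ≡ 32·34 ≡ 7.
  x = λ² - 43 - 43 = 49 - 86 ≡ 10; y = λ·(43 - 10) - 9 ≡ 34. → (10, 34)

(10, 34)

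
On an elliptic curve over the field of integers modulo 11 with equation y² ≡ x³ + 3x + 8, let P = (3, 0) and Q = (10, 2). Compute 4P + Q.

First 4P:
Double-and-add on 4 = (100)₂. Start with P = (3, 0) for the leading 1-bit.
double: (3, 0) + (3, 0): same x and y₁ ≡ -y₂, so the sum is O.
double: O + O = O (identity).
4P = O.
Finally 4P + Q:
O + (10, 2) = (10, 2) (identity).

(10, 2)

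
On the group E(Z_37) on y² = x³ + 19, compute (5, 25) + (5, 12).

The two points share x = 5 and their y-coordinates satisfy 25 + 12 ≡ 0 (mod 37), so they are inverses. Their sum is O.

O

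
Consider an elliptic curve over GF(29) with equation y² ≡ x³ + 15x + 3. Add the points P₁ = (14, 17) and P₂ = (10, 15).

(27, 20)

(14, 17) + (10, 15). λ = (15 - 17)/(10 - 14) ≡ 27/25 mod 29. 25⁻¹ ≡ 7 (mod 29), so λ ≡ 15.
  x = λ² - 14 - 10 = 225 - 24 ≡ 27; y = λ·(14 - 27) - 17 ≡ 20. → (27, 20)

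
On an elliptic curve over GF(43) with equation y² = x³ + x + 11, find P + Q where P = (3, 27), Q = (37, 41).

(24, 20)

(3, 27) + (37, 41). λ = (41 - 27)/(37 - 3) ≡ 14/34 mod 43. 34⁻¹ ≡ 19 (mod 43), so λ ≡ 8.
  x = λ² - 3 - 37 = 64 - 40 ≡ 24; y = λ·(3 - 24) - 27 ≡ 20. → (24, 20)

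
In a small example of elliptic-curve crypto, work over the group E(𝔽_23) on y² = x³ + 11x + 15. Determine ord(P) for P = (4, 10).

5

2P: tangent at (4, 10): λ = (3·4² + 11)/(2·10) ≡ 13/20. 20⁻¹ ≡ 15 (mod 23) since 20·15 = 300 ≡ 1, so λ ≡ 13·15 ≡ 11.
  x = λ² - 4 - 4 = 121 - 8 ≡ 21; y = λ·(4 - 21) - 10 ≡ 10. → (21, 10)
3P: (21, 10) + (4, 10). λ = (10 - 10)/(4 - 21) ≡ 0/6 mod 23. 6⁻¹ ≡ 4 (mod 23) since 6·4 = 24 ≡ 1, so λ ≡ 0.
  x = λ² - 21 - 4 = 0 - 25 ≡ 21; y = λ·(21 - 21) - 10 ≡ 13. → (21, 13)
4P: (21, 13) + (4, 10). λ = (10 - 13)/(4 - 21) ≡ 20/6 mod 23. 6⁻¹ ≡ 4 (mod 23) since 6·4 = 24 ≡ 1, so λ ≡ 11.
  x = λ² - 21 - 4 = 121 - 25 ≡ 4; y = λ·(21 - 4) - 13 ≡ 13. → (4, 13)
5P: (4, 13) + (4, 10): same x and y₁ ≡ -y₂, so the sum is O.
5P = O, so the order is 5.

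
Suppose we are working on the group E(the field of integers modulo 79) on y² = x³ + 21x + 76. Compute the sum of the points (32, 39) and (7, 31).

(32, 39) + (7, 31). λ = (31 - 39)/(7 - 32) ≡ 71/54 mod 79. 54⁻¹ ≡ 60 (mod 79) since 54·60 = 3240 ≡ 1, so λ ≡ 73.
  x = λ² - 32 - 7 = 5329 - 39 ≡ 76; y = λ·(32 - 76) - 39 ≡ 67. → (76, 67)

(76, 67)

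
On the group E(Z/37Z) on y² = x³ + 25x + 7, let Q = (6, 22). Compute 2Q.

tangent at (6, 22): λ = (3·6² + 25)/(2·22) ≡ 22/7. 7⁻¹ ≡ 16 (mod 37) since 7·16 = 112 ≡ 1, so λ ≡ 22·16 ≡ 19.
  x = λ² - 6 - 6 = 361 - 12 ≡ 16; y = λ·(6 - 16) - 22 ≡ 10. → (16, 10)

(16, 10)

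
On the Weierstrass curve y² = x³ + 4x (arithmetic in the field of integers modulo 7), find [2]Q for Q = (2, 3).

tangent at (2, 3): λ = (3·2² + 4)/(2·3) ≡ 2/6. 6⁻¹ ≡ 6 (mod 7), so λ ≡ 2·6 ≡ 5.
  x = λ² - 2 - 2 = 25 - 4 ≡ 0; y = λ·(2 - 0) - 3 ≡ 0. → (0, 0)

(0, 0)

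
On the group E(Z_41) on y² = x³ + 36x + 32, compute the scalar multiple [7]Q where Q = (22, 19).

(13, 14)

Double-and-add on 7 = (111)₂. Start with Q = (22, 19) for the leading 1-bit.
double: tangent at (22, 19): λ = (3·22² + 36)/(2·19) ≡ 12/38. 38⁻¹ ≡ 27 (mod 41), so λ ≡ 12·27 ≡ 37.
  x = λ² - 22 - 22 = 1369 - 44 ≡ 13; y = λ·(22 - 13) - 19 ≡ 27. → (13, 27)
add Q: (13, 27) + (22, 19). λ = (19 - 27)/(22 - 13) ≡ 33/9 mod 41. 9⁻¹ ≡ 32 (mod 41), so λ ≡ 31.
  x = λ² - 13 - 22 = 961 - 35 ≡ 24; y = λ·(13 - 24) - 27 ≡ 1. → (24, 1)
double: tangent at (24, 1): λ = (3·24² + 36)/(2·1) ≡ 1/2. 2⁻¹ ≡ 21 (mod 41), so λ ≡ 1·21 ≡ 21.
  x = λ² - 24 - 24 = 441 - 48 ≡ 24; y = λ·(24 - 24) - 1 ≡ 40. → (24, 40)
add Q: (24, 40) + (22, 19). λ = (19 - 40)/(22 - 24) ≡ 20/39 mod 41. 39⁻¹ ≡ 20 (mod 41) since 39·20 = 780 ≡ 1, so λ ≡ 31.
  x = λ² - 24 - 22 = 961 - 46 ≡ 13; y = λ·(24 - 13) - 40 ≡ 14. → (13, 14)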